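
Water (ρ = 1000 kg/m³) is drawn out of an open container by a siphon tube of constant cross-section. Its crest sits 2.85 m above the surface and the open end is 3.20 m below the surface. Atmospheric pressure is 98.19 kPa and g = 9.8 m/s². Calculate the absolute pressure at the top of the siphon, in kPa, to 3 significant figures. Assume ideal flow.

38.9 kPa

From the surface to the outlet (both open to atmosphere, surface at rest): v = √(2g·h_out) = √(2·9.8·3.20) = 7.92 m/s.
The bore is uniform, so the speed at the crest is the same v. Bernoulli surface→crest: P_atm = P_top + ½ρv² + ρg·h_top.
P_top = 98190 − ½·1000·7.92² − 1000·9.8·2.85 = 38900 Pa.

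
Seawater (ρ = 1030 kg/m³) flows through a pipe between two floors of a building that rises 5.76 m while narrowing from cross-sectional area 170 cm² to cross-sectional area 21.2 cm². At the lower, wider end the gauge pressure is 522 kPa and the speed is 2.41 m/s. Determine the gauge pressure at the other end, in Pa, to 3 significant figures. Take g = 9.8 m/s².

P₂ ≈ 275000 Pa

The volume flow rate is constant, so v₂ = (A₁/A₂)v₁ = (170/21.2)·2.41 = 19.3 m/s.
Energy conservation along the streamline gives P₂ = P₁ − ½ρ(v₂² − v₁²) − ρg(h₂ − h₁).
P₂ = 522000 + ½·1030·(2.41² − 19.3²) − 1030·9.8·(+5.76) = 522000 + (-189000) − (58100) = 275000 Pa.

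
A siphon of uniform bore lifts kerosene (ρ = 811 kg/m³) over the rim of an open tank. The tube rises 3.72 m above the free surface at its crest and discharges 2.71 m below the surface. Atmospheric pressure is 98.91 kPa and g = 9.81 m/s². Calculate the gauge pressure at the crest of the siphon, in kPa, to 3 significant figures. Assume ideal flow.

The outlet speed comes from Torricelli: v = √(2g·2.71) = 7.29 m/s.
With constant cross-section the crest speed equals v; applying Bernoulli from the surface up to the crest, P_top = P_atm − ½ρv² − ρg·h_top.
P_top = 98910 − ½·811·7.29² − 811·9.81·3.72 = 47800 Pa. So P_gauge = P_top − P_atm = -51200 Pa.

P_gauge ≈ -51.2 kPa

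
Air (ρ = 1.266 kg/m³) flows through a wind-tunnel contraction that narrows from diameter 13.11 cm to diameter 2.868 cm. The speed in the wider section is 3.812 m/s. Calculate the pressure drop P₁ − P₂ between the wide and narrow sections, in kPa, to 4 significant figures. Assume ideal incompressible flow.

Mass conservation (A₁v₁ = A₂v₂) gives v₂ = 3.812 × 135.0/6.460 = 79.65 m/s.
Along the horizontal streamline, P + ½ρv² is constant.
P₁ − P₂ = ½·1.266·(79.65² − 3.812²) = ½·1.266·6330 = 4007 Pa.

ΔP ≈ 4.007 kPa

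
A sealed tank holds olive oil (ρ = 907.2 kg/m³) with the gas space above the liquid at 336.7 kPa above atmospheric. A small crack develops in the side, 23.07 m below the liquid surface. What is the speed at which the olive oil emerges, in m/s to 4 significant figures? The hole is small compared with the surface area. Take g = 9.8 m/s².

Take point 1 at the surface (v₁ ≈ 0) and point 2 at the hole (at atmospheric pressure). Bernoulli: P₁ + ρg h = P_atm + ½ρv₂².
With P₁ − P_atm = 336700 Pa, v₂ = √(2gh + 2ΔP/ρ) = √(2·9.8·23.07 + 2·336700/907.2) = 34.56 m/s.

v ≈ 34.56 m/s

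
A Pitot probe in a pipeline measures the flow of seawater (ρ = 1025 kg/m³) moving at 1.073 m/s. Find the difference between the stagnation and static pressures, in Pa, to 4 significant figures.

ΔP = 590.1 Pa

Bernoulli between the free stream and the stagnation point: ½ρv² = P_stag − P_static.
ΔP = ½·1025·1.073² = 590.1 Pa.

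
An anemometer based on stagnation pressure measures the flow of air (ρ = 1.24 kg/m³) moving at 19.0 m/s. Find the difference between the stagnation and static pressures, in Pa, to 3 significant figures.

224 Pa

The dynamic pressure equals the rise in static pressure at the stagnation point: ΔP = ½ρv².
ΔP = ½·1.24·19.0² = 224 Pa.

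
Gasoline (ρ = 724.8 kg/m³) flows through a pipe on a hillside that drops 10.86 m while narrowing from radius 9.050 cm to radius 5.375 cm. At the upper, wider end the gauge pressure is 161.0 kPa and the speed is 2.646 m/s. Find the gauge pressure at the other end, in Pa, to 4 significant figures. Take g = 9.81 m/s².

By continuity, v₂ = v₁·A₁/A₂ = 2.646·(257.3/90.76) = 7.501 m/s.
Energy conservation along the streamline gives P₂ = P₁ − ½ρ(v₂² − v₁²) − ρg(h₂ − h₁).
P₂ = 161000 + ½·724.8·(2.646² − 7.501²) − 724.8·9.81·(−10.86) = 161000 + (-17850) − (-77220) = 220400 Pa.

P₂ ≈ 220400 Pa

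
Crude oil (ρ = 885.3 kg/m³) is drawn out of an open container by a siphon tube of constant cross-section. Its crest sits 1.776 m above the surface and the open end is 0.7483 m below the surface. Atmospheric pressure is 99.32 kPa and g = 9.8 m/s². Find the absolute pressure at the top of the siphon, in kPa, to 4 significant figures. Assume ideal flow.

77.42 kPa

Bernoulli surface→outlet gives ½v² = g·h_out, so v = √(2·9.8·0.7483) = 3.830 m/s.
Continuity keeps v the same throughout the tube; from surface to crest, P_atm + 0 = P_top + ½ρv² + ρg·h_top.
P_top = 99320 − ½·885.3·3.830² − 885.3·9.8·1.776 = 77420 Pa.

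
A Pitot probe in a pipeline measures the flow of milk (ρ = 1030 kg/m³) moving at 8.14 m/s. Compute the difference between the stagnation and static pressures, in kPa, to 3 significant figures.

The dynamic pressure equals the rise in static pressure at the stagnation point: ΔP = ½ρv².
ΔP = ½·1030·8.14² = 34100 Pa.

ΔP = 34.1 kPa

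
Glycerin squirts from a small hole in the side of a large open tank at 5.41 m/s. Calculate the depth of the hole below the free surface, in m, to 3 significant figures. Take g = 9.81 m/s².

h = 1.49 m

For a small hole in a large open tank, ½v² = gh, giving h = v²/(2g).
h = 5.41²/(2·9.81) = 29.3/19.62 = 1.49 m.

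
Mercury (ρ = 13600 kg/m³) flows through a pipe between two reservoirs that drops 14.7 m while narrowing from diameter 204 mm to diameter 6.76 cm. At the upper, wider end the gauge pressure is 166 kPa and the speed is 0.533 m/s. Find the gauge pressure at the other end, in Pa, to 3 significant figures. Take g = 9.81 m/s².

1970000 Pa

Continuity gives A₁v₁ = A₂v₂, so v₂ = (327 cm²)/(35.9 cm²) × 0.533 m/s = 4.85 m/s.
Applying Bernoulli between the two ends and solving for P₂: P₂ = P₁ + ½ρ(v₁² − v₂²) − ρgΔh.
P₂ = 166000 + ½·13600·(0.533² − 4.85²) − 13600·9.81·(−14.7) = 166000 + (-158000) − (-1960000) = 1970000 Pa.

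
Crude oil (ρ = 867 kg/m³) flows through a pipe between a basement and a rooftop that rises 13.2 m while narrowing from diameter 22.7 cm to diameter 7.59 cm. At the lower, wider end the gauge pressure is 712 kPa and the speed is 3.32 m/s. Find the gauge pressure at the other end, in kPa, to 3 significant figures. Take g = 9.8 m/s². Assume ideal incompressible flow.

P₂ ≈ 222 kPa

By continuity, v₂ = v₁·A₁/A₂ = 3.32·(405/45.2) = 29.7 m/s.
Energy conservation along the streamline gives P₂ = P₁ − ½ρ(v₂² − v₁²) − ρg(h₂ − h₁).
P₂ = 712000 + ½·867·(3.32² − 29.7²) − 867·9.8·(+13.2) = 712000 + (-378000) − (112000) = 222000 Pa.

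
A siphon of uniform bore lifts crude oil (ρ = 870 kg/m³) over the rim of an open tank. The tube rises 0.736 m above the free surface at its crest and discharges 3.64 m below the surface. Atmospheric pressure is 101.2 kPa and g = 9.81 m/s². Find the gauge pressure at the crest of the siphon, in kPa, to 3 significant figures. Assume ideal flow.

Bernoulli surface→outlet gives ½v² = g·h_out, so v = √(2·9.81·3.64) = 8.45 m/s.
The bore is uniform, so the speed at the crest is the same v. Bernoulli surface→crest: P_atm = P_top + ½ρv² + ρg·h_top.
P_top = 101200 − ½·870·8.45² − 870·9.81·0.736 = 63900 Pa. So P_gauge = P_top − P_atm = -37300 Pa.

P_gauge ≈ -37.3 kPa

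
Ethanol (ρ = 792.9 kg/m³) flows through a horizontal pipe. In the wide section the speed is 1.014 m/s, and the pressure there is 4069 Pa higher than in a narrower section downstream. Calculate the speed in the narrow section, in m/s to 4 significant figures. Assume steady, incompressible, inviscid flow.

With h₁ = h₂, rearranging Bernoulli gives v₂ = √(v₁² + 2ΔP/ρ).
v₂ = √(1.014² + 2·4069/792.9) = √(1.028 + 10.26) = 3.360 m/s.

v₂ ≈ 3.360 m/s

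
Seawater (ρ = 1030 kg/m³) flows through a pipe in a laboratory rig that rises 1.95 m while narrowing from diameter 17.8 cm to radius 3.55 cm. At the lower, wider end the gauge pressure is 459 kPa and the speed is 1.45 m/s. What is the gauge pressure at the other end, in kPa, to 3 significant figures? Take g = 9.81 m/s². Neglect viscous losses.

P₂ ≈ 398 kPa

By continuity, v₂ = v₁·A₁/A₂ = 1.45·(249/39.6) = 9.11 m/s.
Energy conservation along the streamline gives P₂ = P₁ − ½ρ(v₂² − v₁²) − ρg(h₂ − h₁).
P₂ = 459000 + ½·1030·(1.45² − 9.11²) − 1030·9.81·(+1.95) = 459000 + (-41700) − (19700) = 398000 Pa.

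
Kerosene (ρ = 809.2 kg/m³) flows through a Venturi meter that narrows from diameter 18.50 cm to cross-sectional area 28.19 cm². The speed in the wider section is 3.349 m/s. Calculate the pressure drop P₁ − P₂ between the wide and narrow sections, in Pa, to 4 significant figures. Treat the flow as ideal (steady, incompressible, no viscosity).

ΔP = 408100 Pa

Mass conservation (A₁v₁ = A₂v₂) gives v₂ = 3.349 × 268.8/28.19 = 31.93 m/s.
With no height change, Bernoulli's equation is P₁ + ½ρv₁² = P₂ + ½ρv₂².
P₁ − P₂ = ½·809.2·(31.93² − 3.349²) = ½·809.2·1009 = 408100 Pa.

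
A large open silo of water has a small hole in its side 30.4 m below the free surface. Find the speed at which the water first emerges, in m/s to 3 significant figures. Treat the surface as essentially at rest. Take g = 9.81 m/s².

v ≈ 24.4 m/s

With the surface at rest and both surface and jet at atmospheric pressure, Bernoulli gives ρg h = ½ρv², so v = √(2gh) = √(2·9.81·30.4) = 24.4 m/s.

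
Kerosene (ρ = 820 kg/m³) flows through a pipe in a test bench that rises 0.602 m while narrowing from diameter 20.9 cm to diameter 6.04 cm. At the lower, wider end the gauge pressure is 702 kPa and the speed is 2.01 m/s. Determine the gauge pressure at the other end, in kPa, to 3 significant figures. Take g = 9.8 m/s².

Continuity gives A₁v₁ = A₂v₂, so v₂ = (343 cm²)/(28.7 cm²) × 2.01 m/s = 24.1 m/s.
Applying Bernoulli between the two ends and solving for P₂: P₂ = P₁ + ½ρ(v₁² − v₂²) − ρgΔh.
P₂ = 702000 + ½·820·(2.01² − 24.1²) − 820·9.8·(+0.602) = 702000 + (-236000) − (4840) = 461000 Pa.

P₂ = 461 kPa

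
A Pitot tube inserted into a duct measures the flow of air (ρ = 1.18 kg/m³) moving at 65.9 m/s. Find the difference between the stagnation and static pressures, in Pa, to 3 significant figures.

At the stagnation point the flow is brought to rest, so Bernoulli gives P_stag − P_static = ½ρv².
ΔP = ½·1.18·65.9² = 2560 Pa.

ΔP ≈ 2560 Pa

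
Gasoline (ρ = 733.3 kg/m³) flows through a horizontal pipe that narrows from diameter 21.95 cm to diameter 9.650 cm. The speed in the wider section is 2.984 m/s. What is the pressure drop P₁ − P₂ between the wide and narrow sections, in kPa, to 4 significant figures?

Mass conservation (A₁v₁ = A₂v₂) gives v₂ = 2.984 × 378.4/73.14 = 15.44 m/s.
The pipe is horizontal, so Bernoulli reduces to P₁ + ½ρv₁² = P₂ + ½ρv₂².
P₁ − P₂ = ½·733.3·(15.44² − 2.984²) = ½·733.3·229.5 = 84130 Pa.

ΔP ≈ 84.13 kPa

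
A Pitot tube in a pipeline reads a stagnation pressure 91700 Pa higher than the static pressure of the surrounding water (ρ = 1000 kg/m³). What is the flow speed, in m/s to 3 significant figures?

v ≈ 13.5 m/s

At the stagnation point the flow is brought to rest, so Bernoulli gives P_stag − P_static = ½ρv².
v = √(2ΔP/ρ) = √(2·91700/1000) = 13.5 m/s.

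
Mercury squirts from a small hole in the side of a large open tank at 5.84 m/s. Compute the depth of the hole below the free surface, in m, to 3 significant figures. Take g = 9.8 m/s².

h ≈ 1.74 m

Inverting v = √(2gh) gives h = v² / 2g.
h = 5.84²/(2·9.8) = 34.1/19.60 = 1.74 m.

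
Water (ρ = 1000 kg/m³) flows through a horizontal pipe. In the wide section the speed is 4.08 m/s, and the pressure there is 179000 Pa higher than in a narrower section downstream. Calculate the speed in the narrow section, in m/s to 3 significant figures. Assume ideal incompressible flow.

19.4 m/s

Along the level pipe P + ½ρv² is conserved, hence v₂² = v₁² + 2(P₁ − P₂)/ρ.
v₂ = √(4.08² + 2·179000/1000) = √(16.6 + 358) = 19.4 m/s.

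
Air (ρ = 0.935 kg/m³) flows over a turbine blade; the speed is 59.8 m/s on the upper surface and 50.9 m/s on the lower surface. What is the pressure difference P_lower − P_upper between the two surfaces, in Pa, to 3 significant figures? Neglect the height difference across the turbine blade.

ΔP ≈ 461 Pa

The pressure is lower where the speed is higher: ΔP = ½ρ(v_up² − v_low²).
ΔP = ½·0.935·(59.8² − 50.9²) = 461 Pa.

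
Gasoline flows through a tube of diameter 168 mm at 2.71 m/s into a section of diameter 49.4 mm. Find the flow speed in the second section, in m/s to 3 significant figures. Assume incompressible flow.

The volume flow rate is constant, so v₂ = (A₁/A₂)v₁ = (222/19.2)·2.71 = 31.3 m/s.

v₂ ≈ 31.3 m/s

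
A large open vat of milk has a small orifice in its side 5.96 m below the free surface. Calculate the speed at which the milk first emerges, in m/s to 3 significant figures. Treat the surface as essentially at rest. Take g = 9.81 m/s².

Bernoulli from surface to hole (P equal, v_surface ≈ 0): v = √(2gh) = √(2×9.81×5.96) = 10.8 m/s.

v = 10.8 m/s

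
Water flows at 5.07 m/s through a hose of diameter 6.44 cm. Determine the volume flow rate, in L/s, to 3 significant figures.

Q ≈ 16.5 L/s

Q = A·v = 0.00326 m² × 5.07 m/s = 0.0165 m³/s.
Converting: 0.0165 m³/s × 1000 = 16.5 L/s.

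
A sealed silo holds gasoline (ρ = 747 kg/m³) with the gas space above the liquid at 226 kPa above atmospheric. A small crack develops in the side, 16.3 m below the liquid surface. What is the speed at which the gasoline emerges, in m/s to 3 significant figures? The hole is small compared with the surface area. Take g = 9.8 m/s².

Take point 1 at the surface (v₁ ≈ 0) and point 2 at the hole (at atmospheric pressure). Bernoulli: P₁ + ρg h = P_atm + ½ρv₂².
With P₁ − P_atm = 226000 Pa, v₂ = √(2gh + 2ΔP/ρ) = √(2·9.8·16.3 + 2·226000/747) = 30.4 m/s.

30.4 m/s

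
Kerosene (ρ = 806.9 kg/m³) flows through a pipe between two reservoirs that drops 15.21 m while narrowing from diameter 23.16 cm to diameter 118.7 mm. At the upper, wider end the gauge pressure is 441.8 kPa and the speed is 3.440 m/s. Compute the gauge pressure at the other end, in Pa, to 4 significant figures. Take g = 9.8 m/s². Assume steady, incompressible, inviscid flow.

By continuity, v₂ = v₁·A₁/A₂ = 3.440·(421.3/110.7) = 13.10 m/s.
Applying Bernoulli between the two ends and solving for P₂: P₂ = P₁ + ½ρ(v₁² − v₂²) − ρgΔh.
P₂ = 441800 + ½·806.9·(3.440² − 13.10²) − 806.9·9.8·(−15.21) = 441800 + (-64420) − (-120300) = 497700 Pa.

P₂ ≈ 497700 Pa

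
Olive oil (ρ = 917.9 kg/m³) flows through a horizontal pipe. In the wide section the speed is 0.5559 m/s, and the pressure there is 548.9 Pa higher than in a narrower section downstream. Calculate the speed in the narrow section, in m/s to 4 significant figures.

v₂ ≈ 1.227 m/s

Along the level pipe P + ½ρv² is conserved, hence v₂² = v₁² + 2(P₁ − P₂)/ρ.
v₂ = √(0.5559² + 2·548.9/917.9) = √(0.3090 + 1.196) = 1.227 m/s.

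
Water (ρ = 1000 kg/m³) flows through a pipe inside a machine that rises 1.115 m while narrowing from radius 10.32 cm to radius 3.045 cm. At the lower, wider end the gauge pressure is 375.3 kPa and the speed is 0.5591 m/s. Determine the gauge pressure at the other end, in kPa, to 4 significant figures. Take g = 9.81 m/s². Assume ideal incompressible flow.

Continuity gives A₁v₁ = A₂v₂, so v₂ = (334.6 cm²)/(29.13 cm²) × 0.5591 m/s = 6.422 m/s.
Applying Bernoulli between the two ends and solving for P₂: P₂ = P₁ + ½ρ(v₁² − v₂²) − ρgΔh.
P₂ = 375300 + ½·1000·(0.5591² − 6.422²) − 1000·9.81·(+1.115) = 375300 + (-20470) − (10940) = 343900 Pa.

P₂ = 343.9 kPa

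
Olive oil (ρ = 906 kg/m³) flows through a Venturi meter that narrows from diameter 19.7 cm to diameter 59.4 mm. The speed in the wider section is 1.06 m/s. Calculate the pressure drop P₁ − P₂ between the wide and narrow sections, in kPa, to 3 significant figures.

ΔP ≈ 61.1 kPa

Mass conservation (A₁v₁ = A₂v₂) gives v₂ = 1.06 × 305/27.7 = 11.7 m/s.
The pipe is horizontal, so Bernoulli reduces to P₁ + ½ρv₁² = P₂ + ½ρv₂².
P₁ − P₂ = ½·906·(11.7² − 1.06²) = ½·906·135 = 61100 Pa.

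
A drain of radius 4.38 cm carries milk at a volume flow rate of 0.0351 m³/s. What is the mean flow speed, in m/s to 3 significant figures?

v ≈ 5.82 m/s

Q = 0.0351 m³/s = 0.0351 m³/s.
v = Q/A = 0.0351 / 0.00603 = 5.82 m/s.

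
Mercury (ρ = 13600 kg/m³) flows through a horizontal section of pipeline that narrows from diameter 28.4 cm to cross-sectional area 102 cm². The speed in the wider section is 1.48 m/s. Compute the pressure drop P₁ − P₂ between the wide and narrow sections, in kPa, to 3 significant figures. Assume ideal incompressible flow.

The volume flow rate is constant, so v₂ = (A₁/A₂)v₁ = (633/102)·1.48 = 9.19 m/s.
Bernoulli (h₁ = h₂): P₁ − P₂ = ½ρ(v₂² − v₁²).
P₁ − P₂ = ½·13600·(9.19² − 1.48²) = ½·13600·82.3 = 560000 Pa.

560 kPa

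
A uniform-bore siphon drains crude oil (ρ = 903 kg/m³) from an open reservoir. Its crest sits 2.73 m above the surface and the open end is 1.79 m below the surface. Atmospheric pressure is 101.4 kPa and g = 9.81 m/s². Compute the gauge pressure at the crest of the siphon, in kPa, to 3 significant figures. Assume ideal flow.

P_gauge ≈ -40.0 kPa

The outlet speed comes from Torricelli: v = √(2g·1.79) = 5.93 m/s.
Continuity keeps v the same throughout the tube; from surface to crest, P_atm + 0 = P_top + ½ρv² + ρg·h_top.
P_top = 101400 − ½·903·5.93² − 903·9.81·2.73 = 61400 Pa. So P_gauge = P_top − P_atm = -40000 Pa.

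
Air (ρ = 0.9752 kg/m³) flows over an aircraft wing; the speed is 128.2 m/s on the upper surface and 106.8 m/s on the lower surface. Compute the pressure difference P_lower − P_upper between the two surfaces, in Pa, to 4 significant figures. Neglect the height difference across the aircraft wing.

ΔP ≈ 2452 Pa

Bernoulli (same height): P_lower − P_upper = ½ρ(v_upper² − v_lower²).
ΔP = ½·0.9752·(128.2² − 106.8²) = 2452 Pa.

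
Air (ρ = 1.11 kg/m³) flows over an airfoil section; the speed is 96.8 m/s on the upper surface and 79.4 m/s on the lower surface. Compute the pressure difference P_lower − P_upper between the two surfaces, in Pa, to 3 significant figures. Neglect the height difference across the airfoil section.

ΔP = 1700 Pa

With negligible Δh, P + ½ρv² is constant, so P_low − P_up = ½ρ(v_up² − v_low²).
ΔP = ½·1.11·(96.8² − 79.4²) = 1700 Pa.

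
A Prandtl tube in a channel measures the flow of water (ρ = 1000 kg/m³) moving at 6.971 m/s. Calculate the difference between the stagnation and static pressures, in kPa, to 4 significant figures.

At the stagnation point the flow is brought to rest, so Bernoulli gives P_stag − P_static = ½ρv².
ΔP = ½·1000·6.971² = 24300 Pa.

ΔP ≈ 24.30 kPa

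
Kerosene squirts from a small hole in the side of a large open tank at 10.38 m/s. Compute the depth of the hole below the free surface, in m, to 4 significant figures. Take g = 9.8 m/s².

5.497 m

For a small hole in a large open tank, ½v² = gh, giving h = v²/(2g).
h = 10.38²/(2·9.8) = 107.7/19.60 = 5.497 m.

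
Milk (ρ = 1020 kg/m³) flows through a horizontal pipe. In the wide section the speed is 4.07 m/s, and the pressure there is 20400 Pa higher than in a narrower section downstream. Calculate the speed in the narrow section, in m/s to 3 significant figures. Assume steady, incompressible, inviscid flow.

Along the level pipe P + ½ρv² is conserved, hence v₂² = v₁² + 2(P₁ − P₂)/ρ.
v₂ = √(4.07² + 2·20400/1020) = √(16.6 + 40.0) = 7.52 m/s.

v₂ = 7.52 m/s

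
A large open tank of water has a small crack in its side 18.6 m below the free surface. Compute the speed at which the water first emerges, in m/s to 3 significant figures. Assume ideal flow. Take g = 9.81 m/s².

v = 19.1 m/s

Bernoulli from surface to hole (P equal, v_surface ≈ 0): v = √(2gh) = √(2×9.81×18.6) = 19.1 m/s.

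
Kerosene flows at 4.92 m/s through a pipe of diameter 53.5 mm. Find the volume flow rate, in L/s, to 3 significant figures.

Q = 11.1 L/s

Q = A·v = 0.00225 m² × 4.92 m/s = 0.0111 m³/s.
Converting: 0.0111 m³/s × 1000 = 11.1 L/s.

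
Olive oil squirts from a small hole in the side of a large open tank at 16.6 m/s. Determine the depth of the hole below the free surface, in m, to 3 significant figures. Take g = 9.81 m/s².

Torricelli: v = √(2gh), so h = v²/(2g).
h = 16.6²/(2·9.81) = 276/19.62 = 14.0 m.

14.0 m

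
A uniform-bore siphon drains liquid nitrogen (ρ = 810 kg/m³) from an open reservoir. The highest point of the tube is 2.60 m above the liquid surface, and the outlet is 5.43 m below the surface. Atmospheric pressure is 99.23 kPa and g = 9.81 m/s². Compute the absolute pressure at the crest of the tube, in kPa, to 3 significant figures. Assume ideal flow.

P_top ≈ 35.4 kPa

From the surface to the outlet (both open to atmosphere, surface at rest): v = √(2g·h_out) = √(2·9.81·5.43) = 10.3 m/s.
The bore is uniform, so the speed at the crest is the same v. Bernoulli surface→crest: P_atm = P_top + ½ρv² + ρg·h_top.
P_top = 99230 − ½·810·10.3² − 810·9.81·2.60 = 35400 Pa.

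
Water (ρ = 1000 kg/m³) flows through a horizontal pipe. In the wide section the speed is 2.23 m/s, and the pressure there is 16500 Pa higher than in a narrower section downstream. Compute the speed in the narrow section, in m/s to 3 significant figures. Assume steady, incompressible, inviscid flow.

Along the level pipe P + ½ρv² is conserved, hence v₂² = v₁² + 2(P₁ − P₂)/ρ.
v₂ = √(2.23² + 2·16500/1000) = √(4.97 + 33.0) = 6.16 m/s.

v₂ = 6.16 m/s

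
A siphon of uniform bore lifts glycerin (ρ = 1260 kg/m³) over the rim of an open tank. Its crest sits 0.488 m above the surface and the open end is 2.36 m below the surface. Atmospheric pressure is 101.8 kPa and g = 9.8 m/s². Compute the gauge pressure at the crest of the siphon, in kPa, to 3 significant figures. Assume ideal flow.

P_gauge ≈ -35.2 kPa

Bernoulli surface→outlet gives ½v² = g·h_out, so v = √(2·9.8·2.36) = 6.80 m/s.
Continuity keeps v the same throughout the tube; from surface to crest, P_atm + 0 = P_top + ½ρv² + ρg·h_top.
P_top = 101800 − ½·1260·6.80² − 1260·9.8·0.488 = 66600 Pa. So P_gauge = P_top − P_atm = -35200 Pa.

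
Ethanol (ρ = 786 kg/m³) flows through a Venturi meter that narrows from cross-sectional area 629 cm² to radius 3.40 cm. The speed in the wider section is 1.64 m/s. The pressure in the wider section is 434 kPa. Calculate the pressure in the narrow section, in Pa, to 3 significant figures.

P₂ = 118000 Pa

Mass conservation (A₁v₁ = A₂v₂) gives v₂ = 1.64 × 629/36.3 = 28.4 m/s.
Along the horizontal streamline, P + ½ρv² is constant.
P₂ = P₁ − ½ρ(v₂² − v₁²) = 434000 − ½·786·(28.4² − 1.64²) = 434000 − 316000 = 118000 Pa.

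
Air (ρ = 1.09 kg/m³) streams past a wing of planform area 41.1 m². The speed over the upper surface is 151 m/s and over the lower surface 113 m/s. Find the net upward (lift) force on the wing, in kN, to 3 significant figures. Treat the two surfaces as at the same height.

F = 225 kN

From P + ½ρv² = const at equal height, P_low − P_up = ½ρ(v_up² − v_low²).
ΔP = ½·1.09·(151² − 113²) = 5470 Pa.
Lift = ΔP · A = 5470 × 41.1 = 225000 N.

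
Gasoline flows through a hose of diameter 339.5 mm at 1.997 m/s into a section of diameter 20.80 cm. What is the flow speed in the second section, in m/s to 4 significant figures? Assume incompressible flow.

v₂ ≈ 5.320 m/s

Mass conservation (A₁v₁ = A₂v₂) gives v₂ = 1.997 × 905.3/339.8 = 5.320 m/s.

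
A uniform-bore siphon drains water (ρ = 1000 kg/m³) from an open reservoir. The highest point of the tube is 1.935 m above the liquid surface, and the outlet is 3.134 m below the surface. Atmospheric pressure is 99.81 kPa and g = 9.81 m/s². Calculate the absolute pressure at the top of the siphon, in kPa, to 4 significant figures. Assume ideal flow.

The outlet speed comes from Torricelli: v = √(2g·3.134) = 7.841 m/s.
The bore is uniform, so the speed at the crest is the same v. Bernoulli surface→crest: P_atm = P_top + ½ρv² + ρg·h_top.
P_top = 99810 − ½·1000·7.841² − 1000·9.81·1.935 = 50080 Pa.

P_top ≈ 50.08 kPa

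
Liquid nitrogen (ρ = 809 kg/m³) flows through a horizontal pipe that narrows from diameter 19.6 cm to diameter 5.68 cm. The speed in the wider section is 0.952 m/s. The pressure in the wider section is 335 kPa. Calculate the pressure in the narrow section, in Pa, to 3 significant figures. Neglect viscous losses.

By continuity, v₂ = v₁·A₁/A₂ = 0.952·(302/25.3) = 11.3 m/s.
The pipe is horizontal, so Bernoulli reduces to P₁ + ½ρv₁² = P₂ + ½ρv₂².
P₂ = P₁ − ½ρ(v₂² − v₁²) = 335000 − ½·809·(11.3² − 0.952²) = 335000 − 51600 = 283000 Pa.

P₂ = 283000 Pa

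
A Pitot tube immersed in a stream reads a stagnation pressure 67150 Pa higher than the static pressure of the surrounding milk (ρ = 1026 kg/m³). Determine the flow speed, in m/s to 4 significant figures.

11.44 m/s

Bernoulli between the free stream and the stagnation point: ½ρv² = P_stag − P_static.
v = √(2ΔP/ρ) = √(2·67150/1026) = 11.44 m/s.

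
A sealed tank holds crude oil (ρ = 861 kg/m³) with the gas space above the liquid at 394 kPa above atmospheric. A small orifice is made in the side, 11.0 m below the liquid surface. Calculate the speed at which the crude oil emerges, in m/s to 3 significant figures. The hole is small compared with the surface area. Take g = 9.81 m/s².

Take point 1 at the surface (v₁ ≈ 0) and point 2 at the hole (at atmospheric pressure). Bernoulli: P₁ + ρg h = P_atm + ½ρv₂².
With P₁ − P_atm = 394000 Pa, v₂ = √(2gh + 2ΔP/ρ) = √(2·9.81·11.0 + 2·394000/861) = 33.6 m/s.

v = 33.6 m/s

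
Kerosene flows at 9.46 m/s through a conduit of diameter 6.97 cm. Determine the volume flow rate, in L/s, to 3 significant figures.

Q = A·v = 0.00382 m² × 9.46 m/s = 0.0361 m³/s.
Converting: 0.0361 m³/s × 1000 = 36.1 L/s.

Q ≈ 36.1 L/s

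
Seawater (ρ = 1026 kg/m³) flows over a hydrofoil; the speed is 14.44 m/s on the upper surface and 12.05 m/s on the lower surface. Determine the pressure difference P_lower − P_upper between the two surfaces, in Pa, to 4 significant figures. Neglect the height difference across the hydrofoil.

32480 Pa

The pressure is lower where the speed is higher: ΔP = ½ρ(v_up² − v_low²).
ΔP = ½·1026·(14.44² − 12.05²) = 32480 Pa.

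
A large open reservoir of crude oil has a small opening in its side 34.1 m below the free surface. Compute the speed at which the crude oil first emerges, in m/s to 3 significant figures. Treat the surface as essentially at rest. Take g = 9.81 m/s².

v ≈ 25.9 m/s

The surface is effectively still and both ends are open, so ½v² = gh and v = √(2·9.81·34.1) = 25.9 m/s.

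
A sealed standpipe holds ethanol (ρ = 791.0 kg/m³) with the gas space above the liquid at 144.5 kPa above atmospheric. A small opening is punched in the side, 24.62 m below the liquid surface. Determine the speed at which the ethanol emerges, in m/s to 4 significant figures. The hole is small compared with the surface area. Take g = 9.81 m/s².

v ≈ 29.13 m/s

Take point 1 at the surface (v₁ ≈ 0) and point 2 at the hole (at atmospheric pressure). Bernoulli: P₁ + ρg h = P_atm + ½ρv₂².
With P₁ − P_atm = 144500 Pa, v₂ = √(2gh + 2ΔP/ρ) = √(2·9.81·24.62 + 2·144500/791.0) = 29.13 m/s.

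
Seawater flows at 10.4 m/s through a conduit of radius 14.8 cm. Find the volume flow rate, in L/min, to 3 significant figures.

Q = A·v = 0.0688 m² × 10.4 m/s = 0.716 m³/s.
Converting: 0.716 m³/s × 60000 = 42900 L/min.

Q = 42900 L/min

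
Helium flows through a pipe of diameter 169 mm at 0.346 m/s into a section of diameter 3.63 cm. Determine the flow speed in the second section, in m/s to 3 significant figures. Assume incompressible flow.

v₂ = 7.50 m/s

By continuity, v₂ = v₁·A₁/A₂ = 0.346·(224/10.3) = 7.50 m/s.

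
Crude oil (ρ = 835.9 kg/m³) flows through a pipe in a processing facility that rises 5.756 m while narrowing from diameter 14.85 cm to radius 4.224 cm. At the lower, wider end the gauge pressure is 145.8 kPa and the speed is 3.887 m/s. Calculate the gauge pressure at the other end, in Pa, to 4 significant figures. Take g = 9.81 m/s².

By continuity, v₂ = v₁·A₁/A₂ = 3.887·(173.2/56.05) = 12.01 m/s.
Applying Bernoulli between the two ends and solving for P₂: P₂ = P₁ + ½ρ(v₁² − v₂²) − ρgΔh.
P₂ = 145800 + ½·835.9·(3.887² − 12.01²) − 835.9·9.81·(+5.756) = 145800 + (-53980) − (47200) = 44620 Pa.

P₂ ≈ 44620 Pa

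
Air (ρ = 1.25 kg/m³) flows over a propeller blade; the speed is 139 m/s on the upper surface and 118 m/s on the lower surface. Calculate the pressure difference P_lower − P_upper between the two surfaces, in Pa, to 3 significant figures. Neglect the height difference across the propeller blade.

3370 Pa

Bernoulli (same height): P_lower − P_upper = ½ρ(v_upper² − v_lower²).
ΔP = ½·1.25·(139² − 118²) = 3370 Pa.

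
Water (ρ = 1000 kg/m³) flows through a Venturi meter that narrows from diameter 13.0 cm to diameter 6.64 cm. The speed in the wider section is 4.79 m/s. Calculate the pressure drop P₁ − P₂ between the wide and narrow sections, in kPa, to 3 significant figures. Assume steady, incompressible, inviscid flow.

ΔP = 157 kPa

The volume flow rate is constant, so v₂ = (A₁/A₂)v₁ = (133/34.6)·4.79 = 18.4 m/s.
Bernoulli (h₁ = h₂): P₁ − P₂ = ½ρ(v₂² − v₁²).
P₁ − P₂ = ½·1000·(18.4² − 4.79²) = ½·1000·314 = 157000 Pa.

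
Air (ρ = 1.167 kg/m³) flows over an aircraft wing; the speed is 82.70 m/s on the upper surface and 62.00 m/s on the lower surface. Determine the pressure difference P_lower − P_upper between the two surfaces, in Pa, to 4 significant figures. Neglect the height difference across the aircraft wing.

ΔP ≈ 1748 Pa

With negligible Δh, P + ½ρv² is constant, so P_low − P_up = ½ρ(v_up² − v_low²).
ΔP = ½·1.167·(82.70² − 62.00²) = 1748 Pa.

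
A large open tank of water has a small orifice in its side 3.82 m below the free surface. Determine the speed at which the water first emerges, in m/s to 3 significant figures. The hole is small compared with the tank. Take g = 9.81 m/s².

Bernoulli from surface to hole (P equal, v_surface ≈ 0): v = √(2gh) = √(2×9.81×3.82) = 8.66 m/s.

8.66 m/s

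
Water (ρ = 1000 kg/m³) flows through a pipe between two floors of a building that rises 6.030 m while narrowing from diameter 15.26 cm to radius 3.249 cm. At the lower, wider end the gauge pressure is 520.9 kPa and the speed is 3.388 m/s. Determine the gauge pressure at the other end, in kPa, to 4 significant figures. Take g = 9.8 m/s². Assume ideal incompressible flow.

P₂ = 293.0 kPa

Continuity gives A₁v₁ = A₂v₂, so v₂ = (182.9 cm²)/(33.16 cm²) × 3.388 m/s = 18.68 m/s.
Applying Bernoulli between the two ends and solving for P₂: P₂ = P₁ + ½ρ(v₁² − v₂²) − ρgΔh.
P₂ = 520900 + ½·1000·(3.388² − 18.68²) − 1000·9.8·(+6.030) = 520900 + (-168800) − (59090) = 293000 Pa.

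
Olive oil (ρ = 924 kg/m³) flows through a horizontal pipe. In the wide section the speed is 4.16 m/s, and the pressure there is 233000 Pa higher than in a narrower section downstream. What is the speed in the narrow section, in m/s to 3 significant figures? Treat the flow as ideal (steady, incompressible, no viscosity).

v₂ ≈ 22.8 m/s

Along the level pipe P + ½ρv² is conserved, hence v₂² = v₁² + 2(P₁ − P₂)/ρ.
v₂ = √(4.16² + 2·233000/924) = √(17.3 + 504) = 22.8 m/s.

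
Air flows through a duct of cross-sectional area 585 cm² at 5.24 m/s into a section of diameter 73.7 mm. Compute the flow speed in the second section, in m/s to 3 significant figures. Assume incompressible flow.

By continuity, v₂ = v₁·A₁/A₂ = 5.24·(585/42.7) = 71.9 m/s.

71.9 m/s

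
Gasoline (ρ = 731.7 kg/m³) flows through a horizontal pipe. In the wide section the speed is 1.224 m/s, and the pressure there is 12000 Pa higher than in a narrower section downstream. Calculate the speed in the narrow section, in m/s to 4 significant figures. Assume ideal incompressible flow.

With h₁ = h₂, rearranging Bernoulli gives v₂ = √(v₁² + 2ΔP/ρ).
v₂ = √(1.224² + 2·12000/731.7) = √(1.498 + 32.80) = 5.856 m/s.

v₂ ≈ 5.856 m/s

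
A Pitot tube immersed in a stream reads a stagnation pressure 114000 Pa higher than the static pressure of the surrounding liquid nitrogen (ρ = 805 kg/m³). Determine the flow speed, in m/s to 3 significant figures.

v ≈ 16.8 m/s

At the stagnation point the flow is brought to rest, so Bernoulli gives P_stag − P_static = ½ρv².
v = √(2ΔP/ρ) = √(2·114000/805) = 16.8 m/s.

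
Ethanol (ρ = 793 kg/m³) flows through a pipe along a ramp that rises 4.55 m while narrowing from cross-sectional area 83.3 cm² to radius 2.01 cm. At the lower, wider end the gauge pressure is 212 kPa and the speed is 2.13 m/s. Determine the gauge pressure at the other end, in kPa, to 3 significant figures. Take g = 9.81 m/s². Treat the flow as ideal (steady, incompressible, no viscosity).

By continuity, v₂ = v₁·A₁/A₂ = 2.13·(83.3/12.7) = 14.0 m/s.
Energy conservation along the streamline gives P₂ = P₁ − ½ρ(v₂² − v₁²) − ρg(h₂ − h₁).
P₂ = 212000 + ½·793·(2.13² − 14.0²) − 793·9.81·(+4.55) = 212000 + (-75700) − (35400) = 101000 Pa.

P₂ ≈ 101 kPa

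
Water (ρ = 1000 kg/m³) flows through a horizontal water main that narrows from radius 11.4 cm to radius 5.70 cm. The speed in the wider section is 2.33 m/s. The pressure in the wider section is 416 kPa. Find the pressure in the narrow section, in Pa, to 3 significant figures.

P₂ ≈ 375000 Pa

Mass conservation (A₁v₁ = A₂v₂) gives v₂ = 2.33 × 408/102 = 9.32 m/s.
The pipe is horizontal, so Bernoulli reduces to P₁ + ½ρv₁² = P₂ + ½ρv₂².
P₂ = P₁ − ½ρ(v₂² − v₁²) = 416000 − ½·1000·(9.32² − 2.33²) = 416000 − 40700 = 375000 Pa.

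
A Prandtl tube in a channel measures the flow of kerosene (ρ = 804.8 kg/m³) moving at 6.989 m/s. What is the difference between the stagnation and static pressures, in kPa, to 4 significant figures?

ΔP ≈ 19.66 kPa

At the stagnation point the flow is brought to rest, so Bernoulli gives P_stag − P_static = ½ρv².
ΔP = ½·804.8·6.989² = 19660 Pa.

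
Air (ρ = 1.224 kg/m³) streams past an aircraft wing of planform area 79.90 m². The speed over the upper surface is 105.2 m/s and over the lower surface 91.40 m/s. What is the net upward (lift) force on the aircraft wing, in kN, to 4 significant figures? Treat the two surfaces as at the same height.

F ≈ 132.7 kN

From P + ½ρv² = const at equal height, P_low − P_up = ½ρ(v_up² − v_low²).
ΔP = ½·1.224·(105.2² − 91.40²) = 1660 Pa.
Lift = ΔP · A = 1660 × 79.90 = 132700 N.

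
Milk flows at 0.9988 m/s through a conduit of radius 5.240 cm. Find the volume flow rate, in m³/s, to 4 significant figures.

Q = A·v = 0.008626 m² × 0.9988 m/s = 0.008616 m³/s.

Q ≈ 0.008616 m³/s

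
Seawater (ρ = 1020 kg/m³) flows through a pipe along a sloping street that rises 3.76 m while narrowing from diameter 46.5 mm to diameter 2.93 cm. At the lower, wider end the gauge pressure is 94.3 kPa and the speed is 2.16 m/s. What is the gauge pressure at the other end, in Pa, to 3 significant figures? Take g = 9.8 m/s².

Mass conservation (A₁v₁ = A₂v₂) gives v₂ = 2.16 × 17.0/6.74 = 5.44 m/s.
Applying Bernoulli between the two ends and solving for P₂: P₂ = P₁ + ½ρ(v₁² − v₂²) − ρgΔh.
P₂ = 94300 + ½·1020·(2.16² − 5.44²) − 1020·9.8·(+3.76) = 94300 + (-12700) − (37600) = 44000 Pa.

P₂ = 44000 Pa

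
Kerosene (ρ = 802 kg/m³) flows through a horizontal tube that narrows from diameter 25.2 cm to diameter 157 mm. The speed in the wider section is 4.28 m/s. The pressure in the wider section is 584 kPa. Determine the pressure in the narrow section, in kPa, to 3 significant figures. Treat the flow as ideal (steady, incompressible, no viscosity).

P₂ = 543 kPa

By continuity, v₂ = v₁·A₁/A₂ = 4.28·(499/194) = 11.0 m/s.
The pipe is horizontal, so Bernoulli reduces to P₁ + ½ρv₁² = P₂ + ½ρv₂².
P₂ = P₁ − ½ρ(v₂² − v₁²) = 584000 − ½·802·(11.0² − 4.28²) = 584000 − 41400 = 543000 Pa.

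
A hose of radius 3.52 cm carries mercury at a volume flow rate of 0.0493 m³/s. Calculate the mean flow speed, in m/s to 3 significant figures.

v ≈ 12.7 m/s

Q = 0.0493 m³/s = 0.0493 m³/s.
v = Q/A = 0.0493 / 0.00389 = 12.7 m/s.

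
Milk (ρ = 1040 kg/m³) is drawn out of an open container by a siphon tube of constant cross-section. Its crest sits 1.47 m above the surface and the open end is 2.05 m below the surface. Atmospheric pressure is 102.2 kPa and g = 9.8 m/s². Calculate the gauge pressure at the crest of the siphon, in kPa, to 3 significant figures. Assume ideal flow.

P_gauge ≈ -35.9 kPa

The outlet speed comes from Torricelli: v = √(2g·2.05) = 6.34 m/s.
Continuity keeps v the same throughout the tube; from surface to crest, P_atm + 0 = P_top + ½ρv² + ρg·h_top.
P_top = 102200 − ½·1040·6.34² − 1040·9.8·1.47 = 66300 Pa. So P_gauge = P_top − P_atm = -35900 Pa.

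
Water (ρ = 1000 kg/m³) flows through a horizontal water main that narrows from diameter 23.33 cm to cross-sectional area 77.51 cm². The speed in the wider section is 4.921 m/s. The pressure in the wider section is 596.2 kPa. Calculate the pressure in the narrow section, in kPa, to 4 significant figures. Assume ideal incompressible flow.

P₂ ≈ 240.0 kPa

The volume flow rate is constant, so v₂ = (A₁/A₂)v₁ = (427.5/77.51)·4.921 = 27.14 m/s.
The pipe is horizontal, so Bernoulli reduces to P₁ + ½ρv₁² = P₂ + ½ρv₂².
P₂ = P₁ − ½ρ(v₂² − v₁²) = 596200 − ½·1000·(27.14² − 4.921²) = 596200 − 356200 = 240000 Pa.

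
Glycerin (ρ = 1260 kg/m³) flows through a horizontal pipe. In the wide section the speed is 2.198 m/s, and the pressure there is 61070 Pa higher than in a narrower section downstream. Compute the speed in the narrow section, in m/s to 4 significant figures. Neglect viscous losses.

v₂ ≈ 10.09 m/s

With h₁ = h₂, rearranging Bernoulli gives v₂ = √(v₁² + 2ΔP/ρ).
v₂ = √(2.198² + 2·61070/1260) = √(4.831 + 96.94) = 10.09 m/s.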